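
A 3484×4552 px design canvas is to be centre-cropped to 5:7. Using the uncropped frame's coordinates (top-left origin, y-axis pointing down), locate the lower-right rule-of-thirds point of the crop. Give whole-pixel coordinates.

(2284, 3035)

3484/4552 > 5/7, so the 5:7 crop keeps the full height 4552 and trims width to 4552 × 5/7 = 3251.43 px.
Left offset = (3484 − 3251.43)/2 = 116.29 px; top offset = 0.
Lower-right is two-thirds across and two-thirds down within the crop:
x = 116.29 + 2 × 3251.43/3 ≈ 2284; y = 0.00 + 2 × 4552.00/3 ≈ 3035.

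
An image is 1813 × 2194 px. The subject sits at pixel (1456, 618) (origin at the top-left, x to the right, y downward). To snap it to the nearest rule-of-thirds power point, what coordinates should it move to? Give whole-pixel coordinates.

Third lines: x ∈ {604, 1209}, y ∈ {731, 1463}.
1456 is closer to x = 1209; 618 is closer to y = 731.
So the nearest intersection is the upper-right power point.

(1209, 731)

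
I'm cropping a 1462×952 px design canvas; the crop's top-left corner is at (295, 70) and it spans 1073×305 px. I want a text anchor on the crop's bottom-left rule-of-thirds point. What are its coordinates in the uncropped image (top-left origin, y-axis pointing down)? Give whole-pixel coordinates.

One third of the crop width 1073 is 357.67 px.
One third of the crop height 305 is 101.67 px.
The bottom-left point is one-third across and two-thirds down within the crop:
x = 295 + 1 × 357.67 ≈ 653; y = 70 + 2 × 101.67 ≈ 273.

(653, 273)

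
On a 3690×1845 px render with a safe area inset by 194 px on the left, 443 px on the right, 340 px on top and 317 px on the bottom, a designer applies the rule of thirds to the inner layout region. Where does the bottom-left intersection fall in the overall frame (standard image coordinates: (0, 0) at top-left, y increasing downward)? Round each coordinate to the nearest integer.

Content width = 3690 − 194 − 443 = 3053 px; content height = 1845 − 340 − 317 = 1188 px.
Bottom-left is one-third across and two-thirds down within the inner layout region.
x = 194 + 1 × 3053/3 = 194 + 1017.67 ≈ 1212
y = 340 + 2 × 1188/3 = 340 + 792.00 ≈ 1132

x = 1212 px, y = 1132 px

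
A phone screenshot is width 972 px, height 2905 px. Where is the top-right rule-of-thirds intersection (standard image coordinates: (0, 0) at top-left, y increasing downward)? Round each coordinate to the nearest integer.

(648, 968)

The top-right point sits two-thirds of the way across and one-third of the way down.
x = 2 × 972/3 ≈ 648; y = 1 × 2905/3 ≈ 968.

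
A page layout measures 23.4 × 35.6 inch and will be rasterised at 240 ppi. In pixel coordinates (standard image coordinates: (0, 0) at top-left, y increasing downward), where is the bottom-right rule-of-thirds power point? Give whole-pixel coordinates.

(3744, 5696)

In pixels the canvas is 23.4 × 240 = 5616 wide and 35.6 × 240 = 8544 tall.
The bottom-right point is two-thirds across and two-thirds down:
x = 2 × 5616/3 ≈ 3744; y = 2 × 8544/3 ≈ 5696.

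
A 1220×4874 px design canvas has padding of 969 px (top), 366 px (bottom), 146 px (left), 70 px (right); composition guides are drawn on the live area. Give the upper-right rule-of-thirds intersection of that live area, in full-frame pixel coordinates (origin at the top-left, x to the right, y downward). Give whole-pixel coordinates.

Content width = 1220 − 146 − 70 = 1004 px; content height = 4874 − 969 − 366 = 3539 px.
Upper-right is two-thirds across and one-third down within the live area.
x = 146 + 2 × 1004/3 = 146 + 669.33 ≈ 815
y = 969 + 1 × 3539/3 = 969 + 1179.67 ≈ 2149

x = 815 px, y = 2149 px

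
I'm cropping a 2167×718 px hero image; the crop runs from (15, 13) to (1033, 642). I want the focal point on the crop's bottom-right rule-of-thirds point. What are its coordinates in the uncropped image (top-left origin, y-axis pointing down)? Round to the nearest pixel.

Crop width = 1033 − 15 = 1018 px; one third is 339.33 px.
Crop height = 642 − 13 = 629 px; one third is 209.67 px.
The bottom-right point is two-thirds across and two-thirds down within the crop:
x = 15 + 2 × 339.33 ≈ 694; y = 13 + 2 × 209.67 ≈ 432.

x = 694 px, y = 432 px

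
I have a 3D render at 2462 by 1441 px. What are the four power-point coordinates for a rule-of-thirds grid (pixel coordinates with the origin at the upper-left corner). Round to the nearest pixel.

One third of 2462 is 820.67; one third of 1441 is 480.33.
Vertical third lines at x = 821 and x = 1641; horizontal third lines at y = 480 and y = 961.

(821, 480), (1641, 480), (821, 961), (1641, 961)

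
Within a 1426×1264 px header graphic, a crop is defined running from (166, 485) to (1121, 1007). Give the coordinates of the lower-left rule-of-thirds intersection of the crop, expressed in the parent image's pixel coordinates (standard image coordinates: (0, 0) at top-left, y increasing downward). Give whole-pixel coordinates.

Crop width = 1121 − 166 = 955 px; one third is 318.33 px.
Crop height = 1007 − 485 = 522 px; one third is 174.00 px.
The lower-left point is one-third across and two-thirds down within the crop:
x = 166 + 1 × 318.33 ≈ 484; y = 485 + 2 × 174.00 ≈ 833.

x = 484 px, y = 833 px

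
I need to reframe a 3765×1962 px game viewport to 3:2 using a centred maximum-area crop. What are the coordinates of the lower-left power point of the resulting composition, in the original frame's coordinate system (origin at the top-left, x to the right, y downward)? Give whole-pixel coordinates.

x = 1392 px, y = 1308 px

3765/1962 > 3/2, so the 3:2 crop keeps the full height 1962 and trims width to 1962 × 3/2 = 2943.00 px.
Left offset = (3765 − 2943.00)/2 = 411.00 px; top offset = 0.
Lower-left is one-third across and two-thirds down within the crop:
x = 411.00 + 1 × 2943.00/3 ≈ 1392; y = 0.00 + 2 × 1962.00/3 ≈ 1308.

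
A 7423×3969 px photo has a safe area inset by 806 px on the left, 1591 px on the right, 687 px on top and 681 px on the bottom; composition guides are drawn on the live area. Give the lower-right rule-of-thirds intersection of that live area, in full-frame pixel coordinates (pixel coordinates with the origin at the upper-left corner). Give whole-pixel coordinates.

Content width = 7423 − 806 − 1591 = 5026 px; content height = 3969 − 687 − 681 = 2601 px.
Lower-right is two-thirds across and two-thirds down within the live area.
x = 806 + 2 × 5026/3 = 806 + 3350.67 ≈ 4157
y = 687 + 2 × 2601/3 = 687 + 1734.00 ≈ 2421

(4157, 2421)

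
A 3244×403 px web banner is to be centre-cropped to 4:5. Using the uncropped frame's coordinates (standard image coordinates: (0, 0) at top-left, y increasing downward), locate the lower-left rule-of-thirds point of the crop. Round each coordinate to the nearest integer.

(1568, 269)

3244/403 > 4/5, so the 4:5 crop keeps the full height 403 and trims width to 403 × 4/5 = 322.40 px.
Left offset = (3244 − 322.40)/2 = 1460.80 px; top offset = 0.
Lower-left is one-third across and two-thirds down within the crop:
x = 1460.80 + 1 × 322.40/3 ≈ 1568; y = 0.00 + 2 × 403.00/3 ≈ 269.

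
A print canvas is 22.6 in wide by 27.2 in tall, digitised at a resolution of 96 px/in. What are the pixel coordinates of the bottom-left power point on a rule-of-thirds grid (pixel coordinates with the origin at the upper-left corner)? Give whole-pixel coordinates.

x = 723 px, y = 1741 px

In pixels the canvas is 22.6 × 96 = 2169.6 wide and 27.2 × 96 = 2611.2 tall.
The bottom-left point is one-third across and two-thirds down:
x = 1 × 2169.6/3 ≈ 723; y = 2 × 2611.2/3 ≈ 1741.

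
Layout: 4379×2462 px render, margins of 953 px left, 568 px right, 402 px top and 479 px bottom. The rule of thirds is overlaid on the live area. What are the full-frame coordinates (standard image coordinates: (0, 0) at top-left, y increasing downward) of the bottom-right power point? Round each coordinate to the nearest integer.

x = 2858 px, y = 1456 px

Content width = 4379 − 953 − 568 = 2858 px; content height = 2462 − 402 − 479 = 1581 px.
Bottom-right is two-thirds across and two-thirds down within the live area.
x = 953 + 2 × 2858/3 = 953 + 1905.33 ≈ 2858
y = 402 + 2 × 1581/3 = 402 + 1054.00 ≈ 1456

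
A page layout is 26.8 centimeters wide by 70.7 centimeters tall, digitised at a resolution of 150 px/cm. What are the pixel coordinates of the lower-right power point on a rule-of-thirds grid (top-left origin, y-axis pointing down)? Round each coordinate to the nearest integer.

(2680, 7070)

In pixels the canvas is 26.8 × 150 = 4020 wide and 70.7 × 150 = 10605 tall.
The lower-right point is two-thirds across and two-thirds down:
x = 2 × 4020/3 ≈ 2680; y = 2 × 10605/3 ≈ 7070.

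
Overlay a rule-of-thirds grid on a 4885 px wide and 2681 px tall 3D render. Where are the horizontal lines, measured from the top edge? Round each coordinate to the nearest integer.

y = 894 px and y = 1787 px

2681 / 3 = 893.67, so the horizontal lines sit at one and two thirds of 2681.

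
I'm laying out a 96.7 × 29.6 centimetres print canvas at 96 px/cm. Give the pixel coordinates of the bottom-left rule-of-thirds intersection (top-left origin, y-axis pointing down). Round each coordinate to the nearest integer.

x = 3094 px, y = 1894 px

In pixels the canvas is 96.7 × 96 = 9283.2 wide and 29.6 × 96 = 2841.6 tall.
The bottom-left point is one-third across and two-thirds down:
x = 1 × 9283.2/3 ≈ 3094; y = 2 × 2841.6/3 ≈ 1894.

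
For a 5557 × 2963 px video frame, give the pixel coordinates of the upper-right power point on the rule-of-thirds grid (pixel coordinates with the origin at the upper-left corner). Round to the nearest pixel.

The upper-right point sits two-thirds of the way across and one-third of the way down.
x = 2 × 5557/3 ≈ 3705; y = 1 × 2963/3 ≈ 988.

x = 3705 px, y = 988 px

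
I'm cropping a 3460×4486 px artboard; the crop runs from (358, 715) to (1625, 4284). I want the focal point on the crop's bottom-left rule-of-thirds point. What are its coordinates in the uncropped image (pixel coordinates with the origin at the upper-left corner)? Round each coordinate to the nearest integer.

(780, 3094)

Crop width = 1625 − 358 = 1267 px; one third is 422.33 px.
Crop height = 4284 − 715 = 3569 px; one third is 1189.67 px.
The bottom-left point is one-third across and two-thirds down within the crop:
x = 358 + 1 × 422.33 ≈ 780; y = 715 + 2 × 1189.67 ≈ 3094.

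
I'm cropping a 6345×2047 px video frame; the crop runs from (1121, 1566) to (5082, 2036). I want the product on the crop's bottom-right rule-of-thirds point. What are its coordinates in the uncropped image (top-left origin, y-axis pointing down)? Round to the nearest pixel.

(3762, 1879)

Crop width = 5082 − 1121 = 3961 px; one third is 1320.33 px.
Crop height = 2036 − 1566 = 470 px; one third is 156.67 px.
The bottom-right point is two-thirds across and two-thirds down within the crop:
x = 1121 + 2 × 1320.33 ≈ 3762; y = 1566 + 2 × 156.67 ≈ 1879.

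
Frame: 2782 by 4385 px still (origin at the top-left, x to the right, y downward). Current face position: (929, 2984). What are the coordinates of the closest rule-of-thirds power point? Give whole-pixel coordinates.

Third lines: x ∈ {927, 1855}, y ∈ {1462, 2923}.
929 is closer to x = 927; 2984 is closer to y = 2923.
So the nearest intersection is the lower-left power point.

(927, 2923)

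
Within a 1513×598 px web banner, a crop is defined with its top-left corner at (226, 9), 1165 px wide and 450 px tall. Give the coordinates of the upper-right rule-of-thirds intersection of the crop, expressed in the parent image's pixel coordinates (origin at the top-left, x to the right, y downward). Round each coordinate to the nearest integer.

One third of the crop width 1165 is 388.33 px.
One third of the crop height 450 is 150.00 px.
The upper-right point is two-thirds across and one-third down within the crop:
x = 226 + 2 × 388.33 ≈ 1003; y = 9 + 1 × 150.00 ≈ 159.

(1003, 159)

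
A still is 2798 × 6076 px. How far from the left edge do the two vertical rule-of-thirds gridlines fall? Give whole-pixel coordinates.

2798 / 3 = 932.67, so the vertical lines sit at one and two thirds of 2798.

x = 933 px and x = 1865 px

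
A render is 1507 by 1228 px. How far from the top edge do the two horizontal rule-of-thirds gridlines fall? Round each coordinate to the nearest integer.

1228 / 3 = 409.33, so the horizontal lines sit at one and two thirds of 1228.

409 px and 819 px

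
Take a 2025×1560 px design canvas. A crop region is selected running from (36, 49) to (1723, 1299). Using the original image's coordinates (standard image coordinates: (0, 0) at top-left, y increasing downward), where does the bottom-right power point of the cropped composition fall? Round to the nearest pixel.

(1161, 882)

Crop width = 1723 − 36 = 1687 px; one third is 562.33 px.
Crop height = 1299 − 49 = 1250 px; one third is 416.67 px.
The bottom-right point is two-thirds across and two-thirds down within the crop:
x = 36 + 2 × 562.33 ≈ 1161; y = 49 + 2 × 416.67 ≈ 882.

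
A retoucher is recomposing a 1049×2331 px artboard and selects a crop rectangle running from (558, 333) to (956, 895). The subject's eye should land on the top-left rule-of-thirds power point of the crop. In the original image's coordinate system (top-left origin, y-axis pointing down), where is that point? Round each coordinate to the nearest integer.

Crop width = 956 − 558 = 398 px; one third is 132.67 px.
Crop height = 895 − 333 = 562 px; one third is 187.33 px.
The top-left point is one-third across and one-third down within the crop:
x = 558 + 1 × 132.67 ≈ 691; y = 333 + 1 × 187.33 ≈ 520.

x = 691 px, y = 520 px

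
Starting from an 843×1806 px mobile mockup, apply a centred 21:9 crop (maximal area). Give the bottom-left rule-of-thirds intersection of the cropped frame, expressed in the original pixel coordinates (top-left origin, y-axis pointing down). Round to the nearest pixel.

x = 281 px, y = 963 px

843/1806 < 21/9, so the 21:9 crop keeps the full width 843 and trims height to 843 × 9/21 = 361.29 px.
Top offset = (1806 − 361.29)/2 = 722.36 px; left offset = 0.
Bottom-left is one-third across and two-thirds down within the crop:
x = 0.00 + 1 × 843.00/3 ≈ 281; y = 722.36 + 2 × 361.29/3 ≈ 963.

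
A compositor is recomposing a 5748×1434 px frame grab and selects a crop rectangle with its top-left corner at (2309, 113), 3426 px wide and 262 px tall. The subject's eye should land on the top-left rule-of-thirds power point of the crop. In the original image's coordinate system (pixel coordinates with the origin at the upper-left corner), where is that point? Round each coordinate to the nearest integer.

One third of the crop width 3426 is 1142.00 px.
One third of the crop height 262 is 87.33 px.
The top-left point is one-third across and one-third down within the crop:
x = 2309 + 1 × 1142.00 ≈ 3451; y = 113 + 1 × 87.33 ≈ 200.

x = 3451 px, y = 200 px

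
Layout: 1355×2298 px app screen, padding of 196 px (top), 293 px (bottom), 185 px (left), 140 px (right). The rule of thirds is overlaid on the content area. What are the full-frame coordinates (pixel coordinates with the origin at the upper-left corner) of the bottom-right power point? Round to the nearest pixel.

Content width = 1355 − 185 − 140 = 1030 px; content height = 2298 − 196 − 293 = 1809 px.
Bottom-right is two-thirds across and two-thirds down within the content area.
x = 185 + 2 × 1030/3 = 185 + 686.67 ≈ 872
y = 196 + 2 × 1809/3 = 196 + 1206.00 ≈ 1402

x = 872 px, y = 1402 px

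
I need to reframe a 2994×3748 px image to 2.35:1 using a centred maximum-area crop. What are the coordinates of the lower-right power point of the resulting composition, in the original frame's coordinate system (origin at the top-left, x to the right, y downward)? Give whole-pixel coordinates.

x = 1996 px, y = 2086 px

2994/3748 < 2.35/1, so the 2.35:1 crop keeps the full width 2994 and trims height to 2994 × 1/2.35 = 1274.04 px.
Top offset = (3748 − 1274.04)/2 = 1236.98 px; left offset = 0.
Lower-right is two-thirds across and two-thirds down within the crop:
x = 0.00 + 2 × 2994.00/3 ≈ 1996; y = 1236.98 + 2 × 1274.04/3 ≈ 2086.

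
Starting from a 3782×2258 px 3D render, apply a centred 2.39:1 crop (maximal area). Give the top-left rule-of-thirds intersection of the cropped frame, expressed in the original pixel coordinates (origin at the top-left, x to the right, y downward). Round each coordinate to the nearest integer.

3782/2258 < 2.39/1, so the 2.39:1 crop keeps the full width 3782 and trims height to 3782 × 1/2.39 = 1582.43 px.
Top offset = (2258 − 1582.43)/2 = 337.79 px; left offset = 0.
Top-left is one-third across and one-third down within the crop:
x = 0.00 + 1 × 3782.00/3 ≈ 1261; y = 337.79 + 1 × 1582.43/3 ≈ 865.

x = 1261 px, y = 865 px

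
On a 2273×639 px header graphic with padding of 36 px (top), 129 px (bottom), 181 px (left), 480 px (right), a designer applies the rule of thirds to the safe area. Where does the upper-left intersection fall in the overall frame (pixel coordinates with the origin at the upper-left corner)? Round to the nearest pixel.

(718, 194)

Content width = 2273 − 181 − 480 = 1612 px; content height = 639 − 36 − 129 = 474 px.
Upper-left is one-third across and one-third down within the safe area.
x = 181 + 1 × 1612/3 = 181 + 537.33 ≈ 718
y = 36 + 1 × 474/3 = 36 + 158.00 ≈ 194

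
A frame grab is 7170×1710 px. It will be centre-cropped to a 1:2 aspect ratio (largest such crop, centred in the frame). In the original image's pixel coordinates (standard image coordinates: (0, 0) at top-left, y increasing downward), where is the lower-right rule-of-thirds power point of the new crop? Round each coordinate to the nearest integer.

7170/1710 > 1/2, so the 1:2 crop keeps the full height 1710 and trims width to 1710 × 1/2 = 855.00 px.
Left offset = (7170 − 855.00)/2 = 3157.50 px; top offset = 0.
Lower-right is two-thirds across and two-thirds down within the crop:
x = 3157.50 + 2 × 855.00/3 ≈ 3728; y = 0.00 + 2 × 1710.00/3 ≈ 1140.

(3728, 1140)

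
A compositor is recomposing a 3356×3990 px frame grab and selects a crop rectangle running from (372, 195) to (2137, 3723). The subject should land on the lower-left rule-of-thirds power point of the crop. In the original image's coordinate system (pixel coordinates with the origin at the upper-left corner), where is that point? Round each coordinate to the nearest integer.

(960, 2547)

Crop width = 2137 − 372 = 1765 px; one third is 588.33 px.
Crop height = 3723 − 195 = 3528 px; one third is 1176.00 px.
The lower-left point is one-third across and two-thirds down within the crop:
x = 372 + 1 × 588.33 ≈ 960; y = 195 + 2 × 1176.00 ≈ 2547.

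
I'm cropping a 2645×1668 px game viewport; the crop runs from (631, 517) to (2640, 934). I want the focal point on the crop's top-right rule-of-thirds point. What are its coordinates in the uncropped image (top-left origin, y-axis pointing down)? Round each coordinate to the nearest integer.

(1970, 656)

Crop width = 2640 − 631 = 2009 px; one third is 669.67 px.
Crop height = 934 − 517 = 417 px; one third is 139.00 px.
The top-right point is two-thirds across and one-third down within the crop:
x = 631 + 2 × 669.67 ≈ 1970; y = 517 + 1 × 139.00 ≈ 656.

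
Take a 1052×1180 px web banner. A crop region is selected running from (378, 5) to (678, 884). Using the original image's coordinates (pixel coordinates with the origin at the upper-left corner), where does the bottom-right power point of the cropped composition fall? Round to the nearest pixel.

Crop width = 678 − 378 = 300 px; one third is 100.00 px.
Crop height = 884 − 5 = 879 px; one third is 293.00 px.
The bottom-right point is two-thirds across and two-thirds down within the crop:
x = 378 + 2 × 100.00 ≈ 578; y = 5 + 2 × 293.00 ≈ 591.

x = 578 px, y = 591 px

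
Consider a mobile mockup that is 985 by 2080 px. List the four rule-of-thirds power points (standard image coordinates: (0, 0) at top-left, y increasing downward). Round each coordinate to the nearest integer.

(328, 693), (657, 693), (328, 1387), (657, 1387)

One third of 985 is 328.33; one third of 2080 is 693.33.
Vertical third lines at x = 328 and x = 657; horizontal third lines at y = 693 and y = 1387.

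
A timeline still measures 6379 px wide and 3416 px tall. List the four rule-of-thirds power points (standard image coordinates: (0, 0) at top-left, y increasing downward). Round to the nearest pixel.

(2126, 1139), (4253, 1139), (2126, 2277), (4253, 2277)

One third of 6379 is 2126.33; one third of 3416 is 1138.67.
Vertical third lines at x = 2126 and x = 4253; horizontal third lines at y = 1139 and y = 2277.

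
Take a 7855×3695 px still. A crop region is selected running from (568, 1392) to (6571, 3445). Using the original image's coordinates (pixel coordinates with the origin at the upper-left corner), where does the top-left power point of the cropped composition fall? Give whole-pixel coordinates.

Crop width = 6571 − 568 = 6003 px; one third is 2001.00 px.
Crop height = 3445 − 1392 = 2053 px; one third is 684.33 px.
The top-left point is one-third across and one-third down within the crop:
x = 568 + 1 × 2001.00 ≈ 2569; y = 1392 + 1 × 684.33 ≈ 2076.

x = 2569 px, y = 2076 px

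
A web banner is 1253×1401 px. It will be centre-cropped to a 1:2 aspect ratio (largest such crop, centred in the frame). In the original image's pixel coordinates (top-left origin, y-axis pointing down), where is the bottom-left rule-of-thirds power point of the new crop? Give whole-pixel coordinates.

x = 510 px, y = 934 px

1253/1401 > 1/2, so the 1:2 crop keeps the full height 1401 and trims width to 1401 × 1/2 = 700.50 px.
Left offset = (1253 − 700.50)/2 = 276.25 px; top offset = 0.
Bottom-left is one-third across and two-thirds down within the crop:
x = 276.25 + 1 × 700.50/3 ≈ 510; y = 0.00 + 2 × 1401.00/3 ≈ 934.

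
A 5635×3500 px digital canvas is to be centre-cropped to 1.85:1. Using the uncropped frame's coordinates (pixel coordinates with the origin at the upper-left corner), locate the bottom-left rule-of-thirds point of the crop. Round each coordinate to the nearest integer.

5635/3500 < 1.85/1, so the 1.85:1 crop keeps the full width 5635 and trims height to 5635 × 1/1.85 = 3045.95 px.
Top offset = (3500 − 3045.95)/2 = 227.03 px; left offset = 0.
Bottom-left is one-third across and two-thirds down within the crop:
x = 0.00 + 1 × 5635.00/3 ≈ 1878; y = 227.03 + 2 × 3045.95/3 ≈ 2258.

(1878, 2258)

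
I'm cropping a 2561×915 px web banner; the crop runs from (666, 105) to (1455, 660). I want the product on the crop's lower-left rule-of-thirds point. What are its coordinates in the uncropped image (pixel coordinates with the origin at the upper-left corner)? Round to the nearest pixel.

(929, 475)

Crop width = 1455 − 666 = 789 px; one third is 263.00 px.
Crop height = 660 − 105 = 555 px; one third is 185.00 px.
The lower-left point is one-third across and two-thirds down within the crop:
x = 666 + 1 × 263.00 ≈ 929; y = 105 + 2 × 185.00 ≈ 475.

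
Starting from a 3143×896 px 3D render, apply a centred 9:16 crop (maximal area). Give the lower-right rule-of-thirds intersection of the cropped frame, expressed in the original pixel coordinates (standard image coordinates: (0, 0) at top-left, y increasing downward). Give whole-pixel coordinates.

x = 1656 px, y = 597 px

3143/896 > 9/16, so the 9:16 crop keeps the full height 896 and trims width to 896 × 9/16 = 504.00 px.
Left offset = (3143 − 504.00)/2 = 1319.50 px; top offset = 0.
Lower-right is two-thirds across and two-thirds down within the crop:
x = 1319.50 + 2 × 504.00/3 ≈ 1656; y = 0.00 + 2 × 896.00/3 ≈ 597.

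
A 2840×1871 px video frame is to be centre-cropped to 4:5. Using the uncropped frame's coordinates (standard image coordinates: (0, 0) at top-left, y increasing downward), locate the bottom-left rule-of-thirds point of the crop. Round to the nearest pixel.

2840/1871 > 4/5, so the 4:5 crop keeps the full height 1871 and trims width to 1871 × 4/5 = 1496.80 px.
Left offset = (2840 − 1496.80)/2 = 671.60 px; top offset = 0.
Bottom-left is one-third across and two-thirds down within the crop:
x = 671.60 + 1 × 1496.80/3 ≈ 1171; y = 0.00 + 2 × 1871.00/3 ≈ 1247.

x = 1171 px, y = 1247 px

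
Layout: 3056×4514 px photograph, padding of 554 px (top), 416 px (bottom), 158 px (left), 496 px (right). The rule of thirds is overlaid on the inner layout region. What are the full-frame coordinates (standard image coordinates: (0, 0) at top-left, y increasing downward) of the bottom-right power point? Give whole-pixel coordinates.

Content width = 3056 − 158 − 496 = 2402 px; content height = 4514 − 554 − 416 = 3544 px.
Bottom-right is two-thirds across and two-thirds down within the inner layout region.
x = 158 + 2 × 2402/3 = 158 + 1601.33 ≈ 1759
y = 554 + 2 × 3544/3 = 554 + 2362.67 ≈ 2917

x = 1759 px, y = 2917 px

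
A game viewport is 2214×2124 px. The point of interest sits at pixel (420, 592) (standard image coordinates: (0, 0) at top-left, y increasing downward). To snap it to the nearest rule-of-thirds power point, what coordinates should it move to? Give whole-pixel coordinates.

(738, 708)

Third lines: x ∈ {738, 1476}, y ∈ {708, 1416}.
420 is closer to x = 738; 592 is closer to y = 708.
So the nearest intersection is the upper-left power point.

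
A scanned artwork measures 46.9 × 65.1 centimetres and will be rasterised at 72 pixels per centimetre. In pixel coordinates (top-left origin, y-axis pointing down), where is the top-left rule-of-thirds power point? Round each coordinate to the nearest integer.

x = 1126 px, y = 1562 px

In pixels the canvas is 46.9 × 72 = 3376.8 wide and 65.1 × 72 = 4687.2 tall.
The top-left point is one-third across and one-third down:
x = 1 × 3376.8/3 ≈ 1126; y = 1 × 4687.2/3 ≈ 1562.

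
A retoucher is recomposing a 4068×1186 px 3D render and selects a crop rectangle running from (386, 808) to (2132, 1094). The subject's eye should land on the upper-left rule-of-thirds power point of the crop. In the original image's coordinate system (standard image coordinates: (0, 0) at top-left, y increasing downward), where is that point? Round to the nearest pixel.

(968, 903)

Crop width = 2132 − 386 = 1746 px; one third is 582.00 px.
Crop height = 1094 − 808 = 286 px; one third is 95.33 px.
The upper-left point is one-third across and one-third down within the crop:
x = 386 + 1 × 582.00 ≈ 968; y = 808 + 1 × 95.33 ≈ 903.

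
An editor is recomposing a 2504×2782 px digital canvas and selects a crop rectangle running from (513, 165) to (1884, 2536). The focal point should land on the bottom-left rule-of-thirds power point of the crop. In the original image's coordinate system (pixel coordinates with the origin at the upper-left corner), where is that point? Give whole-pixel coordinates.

Crop width = 1884 − 513 = 1371 px; one third is 457.00 px.
Crop height = 2536 − 165 = 2371 px; one third is 790.33 px.
The bottom-left point is one-third across and two-thirds down within the crop:
x = 513 + 1 × 457.00 ≈ 970; y = 165 + 2 × 790.33 ≈ 1746.

(970, 1746)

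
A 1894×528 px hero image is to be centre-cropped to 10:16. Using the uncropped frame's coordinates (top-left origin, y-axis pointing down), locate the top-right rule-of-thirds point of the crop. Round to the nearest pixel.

x = 1002 px, y = 176 px

1894/528 > 10/16, so the 10:16 crop keeps the full height 528 and trims width to 528 × 10/16 = 330.00 px.
Left offset = (1894 − 330.00)/2 = 782.00 px; top offset = 0.
Top-right is two-thirds across and one-third down within the crop:
x = 782.00 + 2 × 330.00/3 ≈ 1002; y = 0.00 + 1 × 528.00/3 ≈ 176.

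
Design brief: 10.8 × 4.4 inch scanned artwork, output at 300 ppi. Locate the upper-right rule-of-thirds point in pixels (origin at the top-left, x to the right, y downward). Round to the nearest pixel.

x = 2160 px, y = 440 px

In pixels the canvas is 10.8 × 300 = 3240 wide and 4.4 × 300 = 1320 tall.
The upper-right point is two-thirds across and one-third down:
x = 2 × 3240/3 ≈ 2160; y = 1 × 1320/3 ≈ 440.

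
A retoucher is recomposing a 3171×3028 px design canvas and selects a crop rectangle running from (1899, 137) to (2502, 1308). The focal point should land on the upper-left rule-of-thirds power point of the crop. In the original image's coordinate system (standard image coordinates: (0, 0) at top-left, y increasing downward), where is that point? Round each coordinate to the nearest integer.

x = 2100 px, y = 527 px

Crop width = 2502 − 1899 = 603 px; one third is 201.00 px.
Crop height = 1308 − 137 = 1171 px; one third is 390.33 px.
The upper-left point is one-third across and one-third down within the crop:
x = 1899 + 1 × 201.00 ≈ 2100; y = 137 + 1 × 390.33 ≈ 527.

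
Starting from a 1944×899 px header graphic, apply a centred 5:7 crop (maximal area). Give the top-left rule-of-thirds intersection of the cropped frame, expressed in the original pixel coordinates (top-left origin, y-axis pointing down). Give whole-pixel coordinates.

1944/899 > 5/7, so the 5:7 crop keeps the full height 899 and trims width to 899 × 5/7 = 642.14 px.
Left offset = (1944 − 642.14)/2 = 650.93 px; top offset = 0.
Top-left is one-third across and one-third down within the crop:
x = 650.93 + 1 × 642.14/3 ≈ 865; y = 0.00 + 1 × 899.00/3 ≈ 300.

x = 865 px, y = 300 px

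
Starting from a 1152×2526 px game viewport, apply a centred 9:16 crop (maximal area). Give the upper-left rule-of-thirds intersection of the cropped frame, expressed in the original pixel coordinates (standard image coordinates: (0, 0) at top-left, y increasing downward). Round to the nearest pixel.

(384, 922)

1152/2526 < 9/16, so the 9:16 crop keeps the full width 1152 and trims height to 1152 × 16/9 = 2048.00 px.
Top offset = (2526 − 2048.00)/2 = 239.00 px; left offset = 0.
Upper-left is one-third across and one-third down within the crop:
x = 0.00 + 1 × 1152.00/3 ≈ 384; y = 239.00 + 1 × 2048.00/3 ≈ 922.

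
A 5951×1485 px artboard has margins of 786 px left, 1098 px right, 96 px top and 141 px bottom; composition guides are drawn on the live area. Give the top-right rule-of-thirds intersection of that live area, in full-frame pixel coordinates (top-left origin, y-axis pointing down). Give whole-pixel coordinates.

x = 3497 px, y = 512 px

Content width = 5951 − 786 − 1098 = 4067 px; content height = 1485 − 96 − 141 = 1248 px.
Top-right is two-thirds across and one-third down within the live area.
x = 786 + 2 × 4067/3 = 786 + 2711.33 ≈ 3497
y = 96 + 1 × 1248/3 = 96 + 416.00 ≈ 512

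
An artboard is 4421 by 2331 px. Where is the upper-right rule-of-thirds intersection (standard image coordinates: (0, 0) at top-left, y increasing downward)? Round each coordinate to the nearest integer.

The upper-right point sits two-thirds of the way across and one-third of the way down.
x = 2 × 4421/3 ≈ 2947; y = 1 × 2331/3 ≈ 777.

(2947, 777)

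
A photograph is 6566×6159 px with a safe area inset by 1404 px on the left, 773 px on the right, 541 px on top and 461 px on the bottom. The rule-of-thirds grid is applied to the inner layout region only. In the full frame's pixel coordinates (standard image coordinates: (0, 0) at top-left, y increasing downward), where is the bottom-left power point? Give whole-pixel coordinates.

x = 2867 px, y = 3979 px

Content width = 6566 − 1404 − 773 = 4389 px; content height = 6159 − 541 − 461 = 5157 px.
Bottom-left is one-third across and two-thirds down within the inner layout region.
x = 1404 + 1 × 4389/3 = 1404 + 1463.00 ≈ 2867
y = 541 + 2 × 5157/3 = 541 + 3438.00 ≈ 3979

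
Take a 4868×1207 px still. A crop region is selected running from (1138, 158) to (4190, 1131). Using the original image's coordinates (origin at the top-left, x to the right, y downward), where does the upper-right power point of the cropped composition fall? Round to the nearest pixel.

(3173, 482)

Crop width = 4190 − 1138 = 3052 px; one third is 1017.33 px.
Crop height = 1131 − 158 = 973 px; one third is 324.33 px.
The upper-right point is two-thirds across and one-third down within the crop:
x = 1138 + 2 × 1017.33 ≈ 3173; y = 158 + 1 × 324.33 ≈ 482.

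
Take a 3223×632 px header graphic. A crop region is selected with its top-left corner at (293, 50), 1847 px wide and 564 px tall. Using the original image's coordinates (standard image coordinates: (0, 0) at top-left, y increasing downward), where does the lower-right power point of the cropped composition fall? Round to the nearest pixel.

One third of the crop width 1847 is 615.67 px.
One third of the crop height 564 is 188.00 px.
The lower-right point is two-thirds across and two-thirds down within the crop:
x = 293 + 2 × 615.67 ≈ 1524; y = 50 + 2 × 188.00 ≈ 426.

x = 1524 px, y = 426 px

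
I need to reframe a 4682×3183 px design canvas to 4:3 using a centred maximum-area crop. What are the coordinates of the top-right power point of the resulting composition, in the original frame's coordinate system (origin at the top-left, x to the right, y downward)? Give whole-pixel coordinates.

4682/3183 > 4/3, so the 4:3 crop keeps the full height 3183 and trims width to 3183 × 4/3 = 4244.00 px.
Left offset = (4682 − 4244.00)/2 = 219.00 px; top offset = 0.
Top-right is two-thirds across and one-third down within the crop:
x = 219.00 + 2 × 4244.00/3 ≈ 3048; y = 0.00 + 1 × 3183.00/3 ≈ 1061.

x = 3048 px, y = 1061 px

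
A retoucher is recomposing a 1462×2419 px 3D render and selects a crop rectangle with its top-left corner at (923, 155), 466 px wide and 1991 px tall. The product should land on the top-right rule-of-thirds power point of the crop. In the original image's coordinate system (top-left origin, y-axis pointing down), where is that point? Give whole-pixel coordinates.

x = 1234 px, y = 819 px

One third of the crop width 466 is 155.33 px.
One third of the crop height 1991 is 663.67 px.
The top-right point is two-thirds across and one-third down within the crop:
x = 923 + 2 × 155.33 ≈ 1234; y = 155 + 1 × 663.67 ≈ 819.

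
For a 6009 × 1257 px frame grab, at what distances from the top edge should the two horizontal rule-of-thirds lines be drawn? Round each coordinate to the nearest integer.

y = 419 px and y = 838 px

1257 / 3 = 419, so the horizontal lines sit at one and two thirds of 1257.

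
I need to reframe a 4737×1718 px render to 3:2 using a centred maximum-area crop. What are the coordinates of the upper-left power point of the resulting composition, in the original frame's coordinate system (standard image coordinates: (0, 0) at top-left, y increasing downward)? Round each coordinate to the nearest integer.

(1939, 573)

4737/1718 > 3/2, so the 3:2 crop keeps the full height 1718 and trims width to 1718 × 3/2 = 2577.00 px.
Left offset = (4737 − 2577.00)/2 = 1080.00 px; top offset = 0.
Upper-left is one-third across and one-third down within the crop:
x = 1080.00 + 1 × 2577.00/3 ≈ 1939; y = 0.00 + 1 × 1718.00/3 ≈ 573.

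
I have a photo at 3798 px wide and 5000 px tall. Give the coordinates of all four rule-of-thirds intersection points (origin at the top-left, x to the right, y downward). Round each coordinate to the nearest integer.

One third of 3798 is 1266; one third of 5000 is 1666.67.
Vertical third lines at x = 1266 and x = 2532; horizontal third lines at y = 1667 and y = 3333.

(1266, 1667), (2532, 1667), (1266, 3333), (2532, 3333)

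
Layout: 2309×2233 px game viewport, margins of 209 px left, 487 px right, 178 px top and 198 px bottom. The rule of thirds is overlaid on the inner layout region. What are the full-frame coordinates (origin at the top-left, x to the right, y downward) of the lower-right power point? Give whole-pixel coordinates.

(1284, 1416)

Content width = 2309 − 209 − 487 = 1613 px; content height = 2233 − 178 − 198 = 1857 px.
Lower-right is two-thirds across and two-thirds down within the inner layout region.
x = 209 + 2 × 1613/3 = 209 + 1075.33 ≈ 1284
y = 178 + 2 × 1857/3 = 178 + 1238.00 ≈ 1416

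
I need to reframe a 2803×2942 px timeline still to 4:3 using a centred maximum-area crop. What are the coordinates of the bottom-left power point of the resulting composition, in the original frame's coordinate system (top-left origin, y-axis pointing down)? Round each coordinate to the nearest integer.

2803/2942 < 4/3, so the 4:3 crop keeps the full width 2803 and trims height to 2803 × 3/4 = 2102.25 px.
Top offset = (2942 − 2102.25)/2 = 419.88 px; left offset = 0.
Bottom-left is one-third across and two-thirds down within the crop:
x = 0.00 + 1 × 2803.00/3 ≈ 934; y = 419.88 + 2 × 2102.25/3 ≈ 1821.

x = 934 px, y = 1821 px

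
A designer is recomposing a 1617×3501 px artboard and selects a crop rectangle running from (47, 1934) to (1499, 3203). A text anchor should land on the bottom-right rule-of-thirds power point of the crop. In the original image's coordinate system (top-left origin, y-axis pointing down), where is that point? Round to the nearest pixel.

Crop width = 1499 − 47 = 1452 px; one third is 484.00 px.
Crop height = 3203 − 1934 = 1269 px; one third is 423.00 px.
The bottom-right point is two-thirds across and two-thirds down within the crop:
x = 47 + 2 × 484.00 ≈ 1015; y = 1934 + 2 × 423.00 ≈ 2780.

(1015, 2780)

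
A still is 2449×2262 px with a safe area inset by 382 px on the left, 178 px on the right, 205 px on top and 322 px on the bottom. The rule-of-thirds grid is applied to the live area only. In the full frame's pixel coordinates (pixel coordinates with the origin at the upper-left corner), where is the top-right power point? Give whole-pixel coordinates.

x = 1641 px, y = 783 px

Content width = 2449 − 382 − 178 = 1889 px; content height = 2262 − 205 − 322 = 1735 px.
Top-right is two-thirds across and one-third down within the live area.
x = 382 + 2 × 1889/3 = 382 + 1259.33 ≈ 1641
y = 205 + 1 × 1735/3 = 205 + 578.33 ≈ 783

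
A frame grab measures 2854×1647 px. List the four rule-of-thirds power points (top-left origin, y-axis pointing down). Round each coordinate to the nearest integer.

(951, 549), (1903, 549), (951, 1098), (1903, 1098)

One third of 2854 is 951.33; one third of 1647 is 549.
Vertical third lines at x = 951 and x = 1903; horizontal third lines at y = 549 and y = 1098.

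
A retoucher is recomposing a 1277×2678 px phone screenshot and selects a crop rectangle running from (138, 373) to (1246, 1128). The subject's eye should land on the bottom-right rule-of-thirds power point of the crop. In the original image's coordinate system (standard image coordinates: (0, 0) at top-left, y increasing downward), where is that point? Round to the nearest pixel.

Crop width = 1246 − 138 = 1108 px; one third is 369.33 px.
Crop height = 1128 − 373 = 755 px; one third is 251.67 px.
The bottom-right point is two-thirds across and two-thirds down within the crop:
x = 138 + 2 × 369.33 ≈ 877; y = 373 + 2 × 251.67 ≈ 876.

(877, 876)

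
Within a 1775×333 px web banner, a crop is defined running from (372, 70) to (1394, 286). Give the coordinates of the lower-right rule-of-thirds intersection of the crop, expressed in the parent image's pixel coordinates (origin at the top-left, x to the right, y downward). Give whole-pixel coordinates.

(1053, 214)

Crop width = 1394 − 372 = 1022 px; one third is 340.67 px.
Crop height = 286 − 70 = 216 px; one third is 72.00 px.
The lower-right point is two-thirds across and two-thirds down within the crop:
x = 372 + 2 × 340.67 ≈ 1053; y = 70 + 2 × 72.00 ≈ 214.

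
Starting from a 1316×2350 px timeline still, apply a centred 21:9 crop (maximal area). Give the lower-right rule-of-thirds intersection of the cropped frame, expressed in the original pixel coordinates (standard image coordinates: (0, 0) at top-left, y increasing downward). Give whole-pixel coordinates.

(877, 1269)

1316/2350 < 21/9, so the 21:9 crop keeps the full width 1316 and trims height to 1316 × 9/21 = 564.00 px.
Top offset = (2350 − 564.00)/2 = 893.00 px; left offset = 0.
Lower-right is two-thirds across and two-thirds down within the crop:
x = 0.00 + 2 × 1316.00/3 ≈ 877; y = 893.00 + 2 × 564.00/3 ≈ 1269.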